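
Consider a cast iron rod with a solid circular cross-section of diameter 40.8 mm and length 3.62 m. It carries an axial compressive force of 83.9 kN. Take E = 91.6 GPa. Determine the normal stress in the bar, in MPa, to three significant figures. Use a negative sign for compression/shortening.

A = 1307 mm².
σ = N/A = -83900/1307 = -64.17 MPa.

-64.2 MPa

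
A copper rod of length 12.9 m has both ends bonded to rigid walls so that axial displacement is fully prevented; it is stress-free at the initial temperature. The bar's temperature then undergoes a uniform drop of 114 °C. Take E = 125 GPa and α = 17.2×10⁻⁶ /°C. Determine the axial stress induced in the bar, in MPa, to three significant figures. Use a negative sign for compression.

Free thermal expansion αLΔT = 17.2e-6 · 12900 · -114 = -25.29 mm.
The walls impose strain ε = −(-25.29)/12900 = 1.9608e-03; σ = Eε = 125000 · 1.9608e-03 = 245.1 MPa.

245 MPa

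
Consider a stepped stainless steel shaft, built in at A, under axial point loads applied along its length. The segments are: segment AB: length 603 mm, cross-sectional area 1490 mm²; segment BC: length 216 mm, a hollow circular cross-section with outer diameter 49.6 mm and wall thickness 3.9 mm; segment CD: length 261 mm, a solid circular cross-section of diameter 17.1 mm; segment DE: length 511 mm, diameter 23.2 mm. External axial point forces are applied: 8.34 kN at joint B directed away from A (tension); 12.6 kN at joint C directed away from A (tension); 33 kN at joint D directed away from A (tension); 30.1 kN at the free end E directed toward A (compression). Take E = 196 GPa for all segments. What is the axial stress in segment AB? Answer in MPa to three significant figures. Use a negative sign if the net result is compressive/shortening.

Internal axial forces (sectioning from the free end, tension +): N_DE = -30.1 kN, N_CD = 2.9 kN, N_BC = 15.5 kN, N_AB = 23.84 kN.
σ_AB = N_AB/A_AB = 23840/1490 = 16 MPa.

16.0 MPa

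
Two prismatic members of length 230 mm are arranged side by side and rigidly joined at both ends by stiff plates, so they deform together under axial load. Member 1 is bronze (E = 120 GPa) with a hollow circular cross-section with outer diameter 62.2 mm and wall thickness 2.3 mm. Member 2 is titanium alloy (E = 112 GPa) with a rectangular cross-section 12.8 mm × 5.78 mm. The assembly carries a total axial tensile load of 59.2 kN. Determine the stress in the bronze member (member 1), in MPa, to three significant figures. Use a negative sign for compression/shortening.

A_1 = 432.8 mm².
A_2 = 73.98 mm².
Equal strain + equilibrium ⇒ each member carries load in proportion to AE: A₁E₁ = 51940000 N, A₂E₂ = 8286000 N, ΣAE = 60220000 N.
σ₁ = P·E₁/ΣAE = 59200·120000/60220000 = 118 MPa.

118 MPa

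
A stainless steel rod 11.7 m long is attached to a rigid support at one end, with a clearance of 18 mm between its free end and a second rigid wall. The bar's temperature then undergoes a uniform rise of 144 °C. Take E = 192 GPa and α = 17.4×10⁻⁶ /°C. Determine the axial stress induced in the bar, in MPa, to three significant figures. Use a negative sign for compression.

Free thermal expansion αLΔT = 17.4e-6 · 11700 · 144 = 29.32 mm.
The walls engage after the gap closes; constrained expansion = 29.32 − 18 = 11.32 mm.
The walls impose strain ε = −(11.32)/11700 = -9.6714e-04; σ = Eε = 192000 · -9.6714e-04 = -185.7 MPa.

-186 MPa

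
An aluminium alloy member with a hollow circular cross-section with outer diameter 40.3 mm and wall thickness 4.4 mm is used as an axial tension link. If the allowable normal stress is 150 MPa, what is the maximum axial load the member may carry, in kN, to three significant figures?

A = 496.2 mm².
P_max = σ_allow · A = 150 · 496.2 = 74440 N = 74.44 kN.

74.4 kN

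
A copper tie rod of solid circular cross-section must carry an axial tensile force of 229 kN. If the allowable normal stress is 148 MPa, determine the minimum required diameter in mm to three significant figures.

44.4 mm

Required area A ≥ P/σ_allow = 229000/148 = 1547 mm².
For a solid circular section, d ≥ √(4A/π) = 44.39 mm.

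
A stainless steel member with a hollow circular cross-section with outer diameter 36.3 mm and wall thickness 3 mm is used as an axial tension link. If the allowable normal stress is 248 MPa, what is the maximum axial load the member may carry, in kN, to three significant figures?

77.8 kN

A = 313.8 mm².
P_max = σ_allow · A = 248 · 313.8 = 77830 N = 77.83 kN.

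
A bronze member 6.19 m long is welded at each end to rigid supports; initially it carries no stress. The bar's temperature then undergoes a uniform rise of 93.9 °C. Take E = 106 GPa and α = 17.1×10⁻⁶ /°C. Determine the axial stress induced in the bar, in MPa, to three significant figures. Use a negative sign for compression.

Free thermal expansion αLΔT = 17.1e-6 · 6190 · 93.9 = 9.939 mm.
The walls impose strain ε = −(9.939)/6190 = -1.6057e-03; σ = Eε = 106000 · -1.6057e-03 = -170.2 MPa.

-170 MPa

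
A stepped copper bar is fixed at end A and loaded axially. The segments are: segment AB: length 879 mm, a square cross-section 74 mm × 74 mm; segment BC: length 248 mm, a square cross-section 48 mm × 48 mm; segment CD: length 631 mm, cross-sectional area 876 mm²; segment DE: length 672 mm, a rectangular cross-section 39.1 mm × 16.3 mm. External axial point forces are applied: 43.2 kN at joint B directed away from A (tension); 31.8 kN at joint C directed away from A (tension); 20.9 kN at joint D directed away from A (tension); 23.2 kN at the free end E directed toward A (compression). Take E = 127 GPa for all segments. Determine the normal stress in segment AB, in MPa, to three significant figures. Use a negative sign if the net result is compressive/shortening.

Internal axial forces (sectioning from the free end, tension +): N_DE = -23.2 kN, N_CD = -2.3 kN, N_BC = 29.5 kN, N_AB = 72.7 kN.
A_AB = 5476 mm².
σ_AB = N_AB/A_AB = 72700/5476 = 13.28 MPa.

13.3 MPa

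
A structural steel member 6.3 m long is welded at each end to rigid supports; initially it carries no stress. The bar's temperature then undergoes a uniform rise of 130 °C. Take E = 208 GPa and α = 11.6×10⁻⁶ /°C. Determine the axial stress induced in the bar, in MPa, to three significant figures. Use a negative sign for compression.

Free thermal expansion αLΔT = 11.6e-6 · 6300 · 130 = 9.5 mm.
The walls impose strain ε = −(9.5)/6300 = -1.5080e-03; σ = Eε = 208000 · -1.5080e-03 = -313.7 MPa.

-314 MPa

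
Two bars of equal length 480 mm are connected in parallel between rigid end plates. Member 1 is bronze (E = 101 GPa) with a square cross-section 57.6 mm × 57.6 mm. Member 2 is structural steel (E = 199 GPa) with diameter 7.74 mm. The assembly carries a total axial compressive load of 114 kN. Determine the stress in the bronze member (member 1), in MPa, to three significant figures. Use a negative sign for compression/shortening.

-33.4 MPa

A_1 = 3318 mm².
A_2 = 47.05 mm².
Equal strain + equilibrium ⇒ each member carries load in proportion to AE: A₁E₁ = 335100000 N, A₂E₂ = 9363000 N, ΣAE = 344500000 N.
σ₁ = P·E₁/ΣAE = -114000·101000/344500000 = -33.43 MPa.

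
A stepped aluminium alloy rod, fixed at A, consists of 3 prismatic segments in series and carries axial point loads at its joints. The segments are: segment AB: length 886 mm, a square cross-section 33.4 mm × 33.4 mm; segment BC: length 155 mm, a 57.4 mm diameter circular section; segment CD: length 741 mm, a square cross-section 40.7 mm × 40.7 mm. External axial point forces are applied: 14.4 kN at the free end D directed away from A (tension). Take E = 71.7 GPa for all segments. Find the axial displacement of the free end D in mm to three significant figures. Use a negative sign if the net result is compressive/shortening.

0.261 mm

Internal axial forces (sectioning from the free end, tension +): N_CD = 14.4 kN, N_BC = 14.4 kN, N_AB = 14.4 kN.
A_AB = 1116 mm².
A_BC = 2588 mm².
A_CD = 1656 mm².
δ_AB = 14400·886/(1116·71700) = 0.1595 mm
δ_BC = 14400·155/(2588·71700) = 0.01203 mm
δ_CD = 14400·741/(1656·71700) = 0.08984 mm
δ = Σδ_i = 0.2614 mm.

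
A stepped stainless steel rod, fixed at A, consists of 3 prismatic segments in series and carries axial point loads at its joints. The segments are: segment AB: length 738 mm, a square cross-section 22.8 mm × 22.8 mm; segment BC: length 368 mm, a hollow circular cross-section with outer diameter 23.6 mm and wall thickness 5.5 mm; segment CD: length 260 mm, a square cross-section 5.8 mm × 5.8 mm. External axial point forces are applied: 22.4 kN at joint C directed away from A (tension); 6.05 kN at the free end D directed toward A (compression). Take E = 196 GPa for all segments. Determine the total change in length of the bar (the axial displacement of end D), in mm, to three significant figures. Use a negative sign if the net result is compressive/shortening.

Internal axial forces (sectioning from the free end, tension +): N_CD = -6.05 kN, N_BC = 16.35 kN, N_AB = 16.35 kN.
A_AB = 519.8 mm².
A_BC = 312.7 mm².
A_CD = 33.64 mm².
δ_AB = 16350·738/(519.8·196000) = 0.1184 mm
δ_BC = 16350·368/(312.7·196000) = 0.09816 mm
δ_CD = -6050·260/(33.64·196000) = -0.2386 mm
δ = Σδ_i = -0.02199 mm.

-0.0220 mm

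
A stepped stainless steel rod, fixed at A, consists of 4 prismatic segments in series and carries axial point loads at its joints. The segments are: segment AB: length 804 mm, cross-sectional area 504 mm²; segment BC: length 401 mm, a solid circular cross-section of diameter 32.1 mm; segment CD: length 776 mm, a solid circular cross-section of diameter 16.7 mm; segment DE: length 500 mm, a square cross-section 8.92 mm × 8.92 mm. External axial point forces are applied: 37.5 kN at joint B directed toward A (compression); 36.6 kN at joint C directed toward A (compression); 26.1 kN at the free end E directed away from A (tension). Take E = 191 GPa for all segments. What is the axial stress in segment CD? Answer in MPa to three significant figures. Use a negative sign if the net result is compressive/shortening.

Internal axial forces (sectioning from the free end, tension +): N_DE = 26.1 kN, N_CD = 26.1 kN, N_BC = -10.5 kN, N_AB = -48 kN.
A_CD = 219 mm².
σ_CD = N_CD/A_CD = 26100/219 = 119.2 MPa.

119 MPa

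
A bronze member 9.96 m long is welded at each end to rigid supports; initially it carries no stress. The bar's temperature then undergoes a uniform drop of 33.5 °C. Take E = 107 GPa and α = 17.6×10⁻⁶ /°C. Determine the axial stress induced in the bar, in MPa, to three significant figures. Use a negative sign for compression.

Free thermal expansion αLΔT = 17.6e-6 · 9960 · -33.5 = -5.872 mm.
The walls impose strain ε = −(-5.872)/9960 = 5.8960e-04; σ = Eε = 107000 · 5.8960e-04 = 63.09 MPa.

63.1 MPa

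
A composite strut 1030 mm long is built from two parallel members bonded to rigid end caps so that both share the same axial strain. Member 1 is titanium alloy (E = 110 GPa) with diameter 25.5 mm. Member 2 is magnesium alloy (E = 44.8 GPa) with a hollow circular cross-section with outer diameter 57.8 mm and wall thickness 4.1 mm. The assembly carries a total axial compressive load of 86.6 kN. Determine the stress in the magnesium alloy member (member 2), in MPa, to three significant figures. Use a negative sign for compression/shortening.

A_1 = 510.7 mm².
A_2 = 691.7 mm².
Equal strain + equilibrium ⇒ each member carries load in proportion to AE: A₁E₁ = 56180000 N, A₂E₂ = 30990000 N, ΣAE = 87170000 N.
σ₂ = P·E₂/ΣAE = -86600·44800/87170000 = -44.51 MPa.

-44.5 MPa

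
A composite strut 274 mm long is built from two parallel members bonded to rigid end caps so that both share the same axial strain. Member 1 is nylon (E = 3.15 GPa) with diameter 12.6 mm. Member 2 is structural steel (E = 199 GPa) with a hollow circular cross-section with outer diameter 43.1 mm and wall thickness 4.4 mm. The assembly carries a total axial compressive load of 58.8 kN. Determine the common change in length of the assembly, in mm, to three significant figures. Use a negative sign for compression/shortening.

-0.151 mm

A_1 = 124.7 mm².
A_2 = 535 mm².
Equal strain + equilibrium ⇒ each member carries load in proportion to AE: A₁E₁ = 392800 N, A₂E₂ = 106500000 N, ΣAE = 106800000 N.
δ = PL/ΣAE = -58800·274/106800000 = -0.1508 mm.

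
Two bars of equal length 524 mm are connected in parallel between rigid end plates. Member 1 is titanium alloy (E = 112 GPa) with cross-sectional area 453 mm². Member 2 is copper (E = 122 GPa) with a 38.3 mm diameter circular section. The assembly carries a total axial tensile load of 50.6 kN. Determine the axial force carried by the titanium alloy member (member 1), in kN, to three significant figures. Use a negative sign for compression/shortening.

13.4 kN

A_2 = 1152 mm².
Equal strain + equilibrium ⇒ each member carries load in proportion to AE: A₁E₁ = 50740000 N, A₂E₂ = 140600000 N, ΣAE = 191300000 N.
F₁ = P·A₁E₁/ΣAE = 50600·50740000/191300000 = 13420 N.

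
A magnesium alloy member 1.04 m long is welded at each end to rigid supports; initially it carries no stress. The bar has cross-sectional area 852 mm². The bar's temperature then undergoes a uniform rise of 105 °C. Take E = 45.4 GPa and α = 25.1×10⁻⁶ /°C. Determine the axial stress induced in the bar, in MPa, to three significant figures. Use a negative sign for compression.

Free thermal expansion αLΔT = 25.1e-6 · 1040 · 105 = 2.741 mm.
The walls impose strain ε = −(2.741)/1040 = -2.6355e-03; σ = Eε = 45400 · -2.6355e-03 = -119.7 MPa.

-120 MPa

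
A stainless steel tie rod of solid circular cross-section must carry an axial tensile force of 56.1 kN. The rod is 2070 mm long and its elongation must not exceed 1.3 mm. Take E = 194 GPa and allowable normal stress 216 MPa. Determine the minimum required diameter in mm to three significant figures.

Required area A ≥ P/σ_allow = 56100/216 = 259.7 mm².
For a solid circular section, d ≥ √(4A/π) = 18.18 mm.
Elongation limit: A ≥ PL/(Eδ_allow) = 56100·2070/(194000·1.3) = 460.5 mm² ⇒ d ≥ 24.21 mm.
The elongation limit governs.

24.2 mm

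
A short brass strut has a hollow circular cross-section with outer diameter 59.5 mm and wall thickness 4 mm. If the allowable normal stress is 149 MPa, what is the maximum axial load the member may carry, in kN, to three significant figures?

104 kN

A = 697.4 mm².
P_max = σ_allow · A = 149 · 697.4 = 103900 N = 103.9 kN.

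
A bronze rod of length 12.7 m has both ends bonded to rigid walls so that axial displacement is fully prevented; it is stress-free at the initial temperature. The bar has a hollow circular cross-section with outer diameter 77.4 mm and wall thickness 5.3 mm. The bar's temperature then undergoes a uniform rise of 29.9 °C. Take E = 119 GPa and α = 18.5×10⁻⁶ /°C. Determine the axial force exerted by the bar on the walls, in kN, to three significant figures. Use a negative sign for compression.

-79.0 kN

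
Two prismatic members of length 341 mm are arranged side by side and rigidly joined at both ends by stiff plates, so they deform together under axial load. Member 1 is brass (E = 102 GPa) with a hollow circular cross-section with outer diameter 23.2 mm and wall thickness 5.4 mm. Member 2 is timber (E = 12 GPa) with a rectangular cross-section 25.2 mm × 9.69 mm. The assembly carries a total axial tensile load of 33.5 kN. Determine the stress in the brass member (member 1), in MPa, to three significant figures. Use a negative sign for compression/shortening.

101 MPa

A_1 = 302 mm².
A_2 = 244.2 mm².
Equal strain + equilibrium ⇒ each member carries load in proportion to AE: A₁E₁ = 30800000 N, A₂E₂ = 2930000 N, ΣAE = 33730000 N.
σ₁ = P·E₁/ΣAE = 33500·102000/33730000 = 101.3 MPa.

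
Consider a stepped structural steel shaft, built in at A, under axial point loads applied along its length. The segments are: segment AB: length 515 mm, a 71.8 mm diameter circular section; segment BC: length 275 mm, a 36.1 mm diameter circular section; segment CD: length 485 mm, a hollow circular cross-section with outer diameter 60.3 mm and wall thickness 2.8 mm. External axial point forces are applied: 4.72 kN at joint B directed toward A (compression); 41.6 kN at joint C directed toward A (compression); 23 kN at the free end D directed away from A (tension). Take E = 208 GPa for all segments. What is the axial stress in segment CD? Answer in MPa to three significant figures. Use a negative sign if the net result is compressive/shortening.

Internal axial forces (sectioning from the free end, tension +): N_CD = 23 kN, N_BC = -18.6 kN, N_AB = -23.32 kN.
A_CD = 505.8 mm².
σ_CD = N_CD/A_CD = 23000/505.8 = 45.47 MPa.

45.5 MPa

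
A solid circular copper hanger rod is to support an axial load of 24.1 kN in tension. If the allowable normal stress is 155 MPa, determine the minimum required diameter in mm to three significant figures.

14.1 mm

Required area A ≥ P/σ_allow = 24100/155 = 155.5 mm².
For a solid circular section, d ≥ √(4A/π) = 14.07 mm.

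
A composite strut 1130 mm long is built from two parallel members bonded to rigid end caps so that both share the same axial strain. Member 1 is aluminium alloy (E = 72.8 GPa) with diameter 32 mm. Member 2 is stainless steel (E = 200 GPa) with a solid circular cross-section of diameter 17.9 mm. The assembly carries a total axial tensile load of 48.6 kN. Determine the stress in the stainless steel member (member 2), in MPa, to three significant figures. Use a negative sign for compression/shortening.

89.3 MPa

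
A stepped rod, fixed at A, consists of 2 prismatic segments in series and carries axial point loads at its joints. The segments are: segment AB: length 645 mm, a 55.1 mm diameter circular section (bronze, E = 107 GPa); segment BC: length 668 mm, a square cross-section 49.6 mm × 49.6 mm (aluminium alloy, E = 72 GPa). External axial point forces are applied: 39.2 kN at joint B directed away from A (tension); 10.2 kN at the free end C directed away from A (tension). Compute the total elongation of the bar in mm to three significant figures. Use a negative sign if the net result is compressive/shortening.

Internal axial forces (sectioning from the free end, tension +): N_BC = 10.2 kN, N_AB = 49.4 kN.
A_AB = 2384 mm².
A_BC = 2460 mm².
δ_AB = 49400·645/(2384·107000) = 0.1249 mm
δ_BC = 10200·668/(2460·72000) = 0.03847 mm
δ = Σδ_i = 0.1634 mm.

0.163 mm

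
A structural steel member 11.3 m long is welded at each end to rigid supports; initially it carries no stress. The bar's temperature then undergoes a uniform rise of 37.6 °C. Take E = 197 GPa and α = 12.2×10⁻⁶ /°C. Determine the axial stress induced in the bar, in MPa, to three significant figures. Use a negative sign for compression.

-90.4 MPa

Free thermal expansion αLΔT = 12.2e-6 · 11300 · 37.6 = 5.184 mm.
The walls impose strain ε = −(5.184)/11300 = -4.5872e-04; σ = Eε = 197000 · -4.5872e-04 = -90.37 MPa.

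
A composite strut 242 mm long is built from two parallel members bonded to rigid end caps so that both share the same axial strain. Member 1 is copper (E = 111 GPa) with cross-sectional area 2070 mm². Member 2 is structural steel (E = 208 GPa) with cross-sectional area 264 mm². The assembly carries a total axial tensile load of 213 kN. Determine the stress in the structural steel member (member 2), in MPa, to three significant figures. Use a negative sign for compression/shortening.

Equal strain + equilibrium ⇒ each member carries load in proportion to AE: A₁E₁ = 229800000 N, A₂E₂ = 54910000 N, ΣAE = 284700000 N.
σ₂ = P·E₂/ΣAE = 213000·208000/284700000 = 155.6 MPa.

156 MPa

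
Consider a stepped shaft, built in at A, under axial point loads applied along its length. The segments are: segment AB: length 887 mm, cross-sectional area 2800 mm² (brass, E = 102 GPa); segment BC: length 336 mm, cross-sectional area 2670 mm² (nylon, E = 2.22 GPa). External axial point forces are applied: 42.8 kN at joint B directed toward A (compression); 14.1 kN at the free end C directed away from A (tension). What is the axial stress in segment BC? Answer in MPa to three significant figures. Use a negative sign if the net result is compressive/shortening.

5.28 MPa

Internal axial forces (sectioning from the free end, tension +): N_BC = 14.1 kN, N_AB = -28.7 kN.
σ_BC = N_BC/A_BC = 14100/2670 = 5.281 MPa.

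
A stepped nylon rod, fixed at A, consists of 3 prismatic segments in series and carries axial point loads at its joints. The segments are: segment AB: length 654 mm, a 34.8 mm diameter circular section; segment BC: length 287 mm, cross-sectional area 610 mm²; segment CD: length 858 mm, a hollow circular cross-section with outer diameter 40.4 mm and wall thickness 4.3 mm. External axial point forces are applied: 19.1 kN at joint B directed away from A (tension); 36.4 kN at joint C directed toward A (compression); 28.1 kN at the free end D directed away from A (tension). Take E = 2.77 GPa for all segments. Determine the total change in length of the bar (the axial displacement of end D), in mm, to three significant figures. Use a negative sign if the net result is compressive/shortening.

Internal axial forces (sectioning from the free end, tension +): N_CD = 28.1 kN, N_BC = -8.3 kN, N_AB = 10.8 kN.
A_AB = 951.1 mm².
A_CD = 487.7 mm².
δ_AB = 10800·654/(951.1·2770) = 2.681 mm
δ_BC = -8300·287/(610·2770) = -1.41 mm
δ_CD = 28100·858/(487.7·2770) = 17.85 mm
δ = Σδ_i = 19.12 mm.

19.1 mm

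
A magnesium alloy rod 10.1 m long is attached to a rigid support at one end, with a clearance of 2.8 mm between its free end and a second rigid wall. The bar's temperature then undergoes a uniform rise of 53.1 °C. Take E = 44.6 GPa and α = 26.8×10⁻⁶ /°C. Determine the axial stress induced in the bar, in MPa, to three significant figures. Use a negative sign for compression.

Free thermal expansion αLΔT = 26.8e-6 · 10100 · 53.1 = 14.37 mm.
The walls engage after the gap closes; constrained expansion = 14.37 − 2.8 = 11.57 mm.
The walls impose strain ε = −(11.57)/10100 = -1.1459e-03; σ = Eε = 44600 · -1.1459e-03 = -51.11 MPa.

-51.1 MPa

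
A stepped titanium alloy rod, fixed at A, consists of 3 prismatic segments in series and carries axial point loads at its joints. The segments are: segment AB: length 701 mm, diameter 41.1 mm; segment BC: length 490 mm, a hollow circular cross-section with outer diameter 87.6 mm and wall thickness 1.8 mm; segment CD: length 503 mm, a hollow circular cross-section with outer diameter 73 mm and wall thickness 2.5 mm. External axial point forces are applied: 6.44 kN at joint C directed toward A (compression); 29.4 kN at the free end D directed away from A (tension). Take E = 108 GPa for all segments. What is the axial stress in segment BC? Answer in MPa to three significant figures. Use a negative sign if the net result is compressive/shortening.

47.3 MPa

Internal axial forces (sectioning from the free end, tension +): N_CD = 29.4 kN, N_BC = 22.96 kN, N_AB = 22.96 kN.
A_BC = 485.2 mm².
σ_BC = N_BC/A_BC = 22960/485.2 = 47.32 MPa.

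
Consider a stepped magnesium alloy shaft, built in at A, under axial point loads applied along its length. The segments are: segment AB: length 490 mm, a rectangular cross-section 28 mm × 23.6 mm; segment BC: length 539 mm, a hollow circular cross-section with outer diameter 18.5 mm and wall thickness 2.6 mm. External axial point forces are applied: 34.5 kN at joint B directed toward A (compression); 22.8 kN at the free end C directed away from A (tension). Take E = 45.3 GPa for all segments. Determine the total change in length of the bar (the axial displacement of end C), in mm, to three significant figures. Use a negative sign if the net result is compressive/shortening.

Internal axial forces (sectioning from the free end, tension +): N_BC = 22.8 kN, N_AB = -11.7 kN.
A_AB = 660.8 mm².
A_BC = 129.9 mm².
δ_AB = -11700·490/(660.8·45300) = -0.1915 mm
δ_BC = 22800·539/(129.9·45300) = 2.089 mm
δ = Σδ_i = 1.897 mm.

1.90 mm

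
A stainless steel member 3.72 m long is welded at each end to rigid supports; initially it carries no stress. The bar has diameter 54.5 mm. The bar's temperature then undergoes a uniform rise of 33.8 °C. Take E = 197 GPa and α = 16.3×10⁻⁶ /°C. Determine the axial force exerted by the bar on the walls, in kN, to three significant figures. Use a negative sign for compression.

-253 kN

Free thermal expansion αLΔT = 16.3e-6 · 3720 · 33.8 = 2.049 mm.
The walls impose strain ε = −(2.049)/3720 = -5.5094e-04; σ = Eε = 197000 · -5.5094e-04 = -108.5 MPa.
Wall reaction R = σ·A = -108.5·2333 = -253200 N = -253.2 kN.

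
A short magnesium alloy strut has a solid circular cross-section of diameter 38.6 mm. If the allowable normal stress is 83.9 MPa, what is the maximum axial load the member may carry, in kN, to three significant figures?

98.2 kN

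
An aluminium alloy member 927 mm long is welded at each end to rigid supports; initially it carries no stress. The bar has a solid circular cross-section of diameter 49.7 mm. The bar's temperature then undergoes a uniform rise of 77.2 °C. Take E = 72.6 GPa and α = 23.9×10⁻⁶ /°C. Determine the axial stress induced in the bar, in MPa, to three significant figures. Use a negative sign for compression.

-134 MPa

Free thermal expansion αLΔT = 23.9e-6 · 927 · 77.2 = 1.71 mm.
The walls impose strain ε = −(1.71)/927 = -1.8451e-03; σ = Eε = 72600 · -1.8451e-03 = -134 MPa.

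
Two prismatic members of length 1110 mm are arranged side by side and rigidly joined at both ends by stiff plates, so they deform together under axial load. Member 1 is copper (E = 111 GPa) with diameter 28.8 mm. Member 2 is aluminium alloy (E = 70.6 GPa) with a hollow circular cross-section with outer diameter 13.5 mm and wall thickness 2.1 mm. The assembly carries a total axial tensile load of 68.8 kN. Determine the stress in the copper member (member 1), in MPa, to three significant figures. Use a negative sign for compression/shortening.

A_1 = 651.4 mm².
A_2 = 75.21 mm².
Equal strain + equilibrium ⇒ each member carries load in proportion to AE: A₁E₁ = 72310000 N, A₂E₂ = 5310000 N, ΣAE = 77620000 N.
σ₁ = P·E₁/ΣAE = 68800·111000/77620000 = 98.39 MPa.

98.4 MPa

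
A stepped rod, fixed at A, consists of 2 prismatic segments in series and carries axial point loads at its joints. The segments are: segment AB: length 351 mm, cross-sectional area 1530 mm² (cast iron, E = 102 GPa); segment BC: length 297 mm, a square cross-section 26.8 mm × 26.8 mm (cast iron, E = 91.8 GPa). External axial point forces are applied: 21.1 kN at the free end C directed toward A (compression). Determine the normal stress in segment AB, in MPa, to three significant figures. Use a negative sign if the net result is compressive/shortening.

-13.8 MPa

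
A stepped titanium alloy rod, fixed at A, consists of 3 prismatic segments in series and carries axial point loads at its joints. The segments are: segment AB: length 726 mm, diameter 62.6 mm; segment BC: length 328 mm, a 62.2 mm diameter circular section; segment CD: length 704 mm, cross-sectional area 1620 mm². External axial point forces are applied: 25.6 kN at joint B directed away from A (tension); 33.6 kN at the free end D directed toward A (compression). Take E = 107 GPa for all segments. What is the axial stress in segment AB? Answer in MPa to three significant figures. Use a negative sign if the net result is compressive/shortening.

Internal axial forces (sectioning from the free end, tension +): N_CD = -33.6 kN, N_BC = -33.6 kN, N_AB = -8 kN.
A_AB = 3078 mm².
σ_AB = N_AB/A_AB = -8000/3078 = -2.599 MPa.

-2.60 MPa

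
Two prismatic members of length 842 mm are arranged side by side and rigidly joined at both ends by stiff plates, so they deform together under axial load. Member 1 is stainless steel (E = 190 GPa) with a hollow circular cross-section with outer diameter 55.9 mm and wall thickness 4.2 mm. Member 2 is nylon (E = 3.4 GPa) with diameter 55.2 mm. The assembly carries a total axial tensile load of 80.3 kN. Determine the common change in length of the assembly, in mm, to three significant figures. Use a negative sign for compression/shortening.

A_1 = 682.2 mm².
A_2 = 2393 mm².
Equal strain + equilibrium ⇒ each member carries load in proportion to AE: A₁E₁ = 129600000 N, A₂E₂ = 8137000 N, ΣAE = 137700000 N.
δ = PL/ΣAE = 80300·842/137700000 = 0.4908 mm.

0.491 mm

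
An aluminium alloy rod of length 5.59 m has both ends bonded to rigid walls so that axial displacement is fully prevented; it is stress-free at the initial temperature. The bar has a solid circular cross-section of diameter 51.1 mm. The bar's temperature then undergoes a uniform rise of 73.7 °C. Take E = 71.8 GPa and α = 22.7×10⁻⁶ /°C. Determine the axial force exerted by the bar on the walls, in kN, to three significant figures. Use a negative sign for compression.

-246 kN

Free thermal expansion αLΔT = 22.7e-6 · 5590 · 73.7 = 9.352 mm.
The walls impose strain ε = −(9.352)/5590 = -1.6730e-03; σ = Eε = 71800 · -1.6730e-03 = -120.1 MPa.
Wall reaction R = σ·A = -120.1·2051 = -246300 N = -246.3 kN.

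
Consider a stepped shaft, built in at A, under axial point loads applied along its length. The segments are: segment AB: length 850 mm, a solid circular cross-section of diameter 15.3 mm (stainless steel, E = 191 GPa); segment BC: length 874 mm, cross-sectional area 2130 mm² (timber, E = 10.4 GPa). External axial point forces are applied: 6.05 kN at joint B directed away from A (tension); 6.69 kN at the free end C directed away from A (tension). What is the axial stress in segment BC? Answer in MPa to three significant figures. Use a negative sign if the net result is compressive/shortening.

3.14 MPa

Internal axial forces (sectioning from the free end, tension +): N_BC = 6.69 kN, N_AB = 12.74 kN.
σ_BC = N_BC/A_BC = 6690/2130 = 3.141 MPa.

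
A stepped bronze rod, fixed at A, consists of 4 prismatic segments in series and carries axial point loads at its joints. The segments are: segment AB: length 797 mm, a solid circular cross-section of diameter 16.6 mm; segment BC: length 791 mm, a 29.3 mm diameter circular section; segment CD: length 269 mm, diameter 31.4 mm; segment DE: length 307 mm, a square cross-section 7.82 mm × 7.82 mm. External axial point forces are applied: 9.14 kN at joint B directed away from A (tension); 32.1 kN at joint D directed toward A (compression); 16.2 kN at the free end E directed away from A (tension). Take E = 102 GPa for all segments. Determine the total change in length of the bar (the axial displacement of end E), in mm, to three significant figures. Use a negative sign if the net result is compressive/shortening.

0.316 mm

Internal axial forces (sectioning from the free end, tension +): N_DE = 16.2 kN, N_CD = -15.9 kN, N_BC = -15.9 kN, N_AB = -6.76 kN.
A_AB = 216.4 mm².
A_BC = 674.3 mm².
A_CD = 774.4 mm².
A_DE = 61.15 mm².
δ_AB = -6760·797/(216.4·102000) = -0.2441 mm
δ_BC = -15900·791/(674.3·102000) = -0.1829 mm
δ_CD = -15900·269/(774.4·102000) = -0.05415 mm
δ_DE = 16200·307/(61.15·102000) = 0.7973 mm
δ = Σδ_i = 0.3162 mm.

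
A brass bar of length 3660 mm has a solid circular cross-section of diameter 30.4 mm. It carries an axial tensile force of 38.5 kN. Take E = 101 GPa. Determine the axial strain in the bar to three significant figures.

A = 725.8 mm².
σ = N/A = 53.04 MPa; ε = σ/E = 53.04/101000 = 5.252e-04.

5.25e-04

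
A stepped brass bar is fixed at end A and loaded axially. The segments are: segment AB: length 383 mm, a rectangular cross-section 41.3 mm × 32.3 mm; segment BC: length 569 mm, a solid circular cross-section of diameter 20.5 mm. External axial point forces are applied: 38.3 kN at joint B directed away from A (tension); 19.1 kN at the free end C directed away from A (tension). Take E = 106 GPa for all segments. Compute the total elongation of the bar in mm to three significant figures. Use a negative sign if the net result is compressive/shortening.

0.466 mm

Internal axial forces (sectioning from the free end, tension +): N_BC = 19.1 kN, N_AB = 57.4 kN.
A_AB = 1334 mm².
A_BC = 330.1 mm².
δ_AB = 57400·383/(1334·106000) = 0.1555 mm
δ_BC = 19100·569/(330.1·106000) = 0.3106 mm
δ = Σδ_i = 0.4661 mm.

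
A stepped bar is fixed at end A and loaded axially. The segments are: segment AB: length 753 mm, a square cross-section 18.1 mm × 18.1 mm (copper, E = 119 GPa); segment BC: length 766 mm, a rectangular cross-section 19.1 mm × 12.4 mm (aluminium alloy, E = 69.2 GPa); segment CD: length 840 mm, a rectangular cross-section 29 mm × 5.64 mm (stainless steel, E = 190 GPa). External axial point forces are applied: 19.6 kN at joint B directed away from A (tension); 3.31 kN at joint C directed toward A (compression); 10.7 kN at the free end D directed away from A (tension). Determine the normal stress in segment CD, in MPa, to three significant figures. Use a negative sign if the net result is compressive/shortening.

Internal axial forces (sectioning from the free end, tension +): N_CD = 10.7 kN, N_BC = 7.39 kN, N_AB = 26.99 kN.
A_CD = 163.6 mm².
σ_CD = N_CD/A_CD = 10700/163.6 = 65.42 MPa.

65.4 MPa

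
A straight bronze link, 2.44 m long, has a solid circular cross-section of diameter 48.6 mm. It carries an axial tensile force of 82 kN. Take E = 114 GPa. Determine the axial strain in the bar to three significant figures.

A = 1855 mm².
σ = N/A = 44.2 MPa; ε = σ/E = 44.2/114000 = 3.877e-04.

3.88e-04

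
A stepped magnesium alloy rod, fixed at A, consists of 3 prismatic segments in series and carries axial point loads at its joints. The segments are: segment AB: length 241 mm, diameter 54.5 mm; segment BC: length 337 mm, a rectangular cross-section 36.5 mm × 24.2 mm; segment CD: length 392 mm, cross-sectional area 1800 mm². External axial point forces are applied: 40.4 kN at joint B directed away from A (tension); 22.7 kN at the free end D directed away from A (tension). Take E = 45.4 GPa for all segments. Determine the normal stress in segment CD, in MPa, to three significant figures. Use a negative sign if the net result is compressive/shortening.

Internal axial forces (sectioning from the free end, tension +): N_CD = 22.7 kN, N_BC = 22.7 kN, N_AB = 63.1 kN.
σ_CD = N_CD/A_CD = 22700/1800 = 12.61 MPa.

12.6 MPa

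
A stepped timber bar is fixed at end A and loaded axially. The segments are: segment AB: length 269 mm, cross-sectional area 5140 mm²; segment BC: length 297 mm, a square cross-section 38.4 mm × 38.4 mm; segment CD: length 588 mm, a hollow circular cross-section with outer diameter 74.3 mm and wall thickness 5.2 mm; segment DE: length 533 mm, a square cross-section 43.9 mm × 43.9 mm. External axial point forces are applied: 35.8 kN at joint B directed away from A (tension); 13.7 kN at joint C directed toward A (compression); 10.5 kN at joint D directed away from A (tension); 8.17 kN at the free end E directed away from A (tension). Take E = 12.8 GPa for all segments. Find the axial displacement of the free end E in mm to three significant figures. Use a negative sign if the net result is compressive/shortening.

1.18 mm

Internal axial forces (sectioning from the free end, tension +): N_DE = 8.17 kN, N_CD = 18.67 kN, N_BC = 4.97 kN, N_AB = 40.77 kN.
A_BC = 1475 mm².
A_CD = 1129 mm².
A_DE = 1927 mm².
δ_AB = 40770·269/(5140·12800) = 0.1667 mm
δ_BC = 4970·297/(1475·12800) = 0.07821 mm
δ_CD = 18670·588/(1129·12800) = 0.7598 mm
δ_DE = 8170·533/(1927·12800) = 0.1765 mm
δ = Σδ_i = 1.181 mm.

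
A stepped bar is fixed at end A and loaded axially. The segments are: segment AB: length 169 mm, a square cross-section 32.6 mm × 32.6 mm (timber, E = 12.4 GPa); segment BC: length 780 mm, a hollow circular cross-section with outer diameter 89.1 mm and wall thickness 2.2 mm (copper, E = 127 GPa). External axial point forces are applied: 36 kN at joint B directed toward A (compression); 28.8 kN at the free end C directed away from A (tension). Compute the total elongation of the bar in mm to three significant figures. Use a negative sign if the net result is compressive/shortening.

Internal axial forces (sectioning from the free end, tension +): N_BC = 28.8 kN, N_AB = -7.2 kN.
A_AB = 1063 mm².
A_BC = 600.6 mm².
δ_AB = -7200·169/(1063·12400) = -0.09233 mm
δ_BC = 28800·780/(600.6·127000) = 0.2945 mm
δ = Σδ_i = 0.2022 mm.

0.202 mm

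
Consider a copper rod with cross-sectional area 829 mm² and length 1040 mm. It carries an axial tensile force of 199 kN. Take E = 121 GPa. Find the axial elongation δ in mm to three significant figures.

2.06 mm

δ_mech = NL/(AE) = 199000·1040/(829·121000) = 2.063 mm.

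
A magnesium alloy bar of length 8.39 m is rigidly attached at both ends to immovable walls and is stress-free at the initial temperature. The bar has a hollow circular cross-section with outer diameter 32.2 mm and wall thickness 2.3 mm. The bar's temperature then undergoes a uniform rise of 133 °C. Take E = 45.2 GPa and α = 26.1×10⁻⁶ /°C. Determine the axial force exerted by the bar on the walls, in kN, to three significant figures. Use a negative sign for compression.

Free thermal expansion αLΔT = 26.1e-6 · 8390 · 133 = 29.12 mm.
The walls impose strain ε = −(29.12)/8390 = -3.4713e-03; σ = Eε = 45200 · -3.4713e-03 = -156.9 MPa.
Wall reaction R = σ·A = -156.9·216 = -33900 N = -33.9 kN.

-33.9 kN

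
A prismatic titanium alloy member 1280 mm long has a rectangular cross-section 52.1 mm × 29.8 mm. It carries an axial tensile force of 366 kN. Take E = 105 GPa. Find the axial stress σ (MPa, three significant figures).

236 MPa

A = 1553 mm².
σ = N/A = 366000/1553 = 235.7 MPa.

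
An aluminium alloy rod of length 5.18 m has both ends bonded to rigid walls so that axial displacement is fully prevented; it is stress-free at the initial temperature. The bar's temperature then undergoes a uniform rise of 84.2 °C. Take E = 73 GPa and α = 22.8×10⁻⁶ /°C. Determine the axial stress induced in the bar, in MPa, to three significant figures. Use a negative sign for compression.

-140 MPa

Free thermal expansion αLΔT = 22.8e-6 · 5180 · 84.2 = 9.944 mm.
The walls impose strain ε = −(9.944)/5180 = -1.9198e-03; σ = Eε = 73000 · -1.9198e-03 = -140.1 MPa.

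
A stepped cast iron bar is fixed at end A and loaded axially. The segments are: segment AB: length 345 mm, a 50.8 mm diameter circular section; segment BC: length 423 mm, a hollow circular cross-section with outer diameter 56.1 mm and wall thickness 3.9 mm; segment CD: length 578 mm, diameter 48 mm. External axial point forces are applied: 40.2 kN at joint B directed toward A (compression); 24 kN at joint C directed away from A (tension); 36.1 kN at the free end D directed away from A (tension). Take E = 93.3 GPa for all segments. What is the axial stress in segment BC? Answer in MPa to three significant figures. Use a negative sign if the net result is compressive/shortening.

94.0 MPa

Internal axial forces (sectioning from the free end, tension +): N_CD = 36.1 kN, N_BC = 60.1 kN, N_AB = 19.9 kN.
A_BC = 639.6 mm².
σ_BC = N_BC/A_BC = 60100/639.6 = 93.97 MPa.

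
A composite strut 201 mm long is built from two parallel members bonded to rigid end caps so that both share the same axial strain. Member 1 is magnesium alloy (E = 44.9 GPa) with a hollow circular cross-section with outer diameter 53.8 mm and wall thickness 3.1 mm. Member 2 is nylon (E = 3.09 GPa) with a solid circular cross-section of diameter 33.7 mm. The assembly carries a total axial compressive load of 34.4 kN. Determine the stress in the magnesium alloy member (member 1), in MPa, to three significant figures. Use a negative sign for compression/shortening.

A_1 = 493.8 mm².
A_2 = 892 mm².
Equal strain + equilibrium ⇒ each member carries load in proportion to AE: A₁E₁ = 22170000 N, A₂E₂ = 2756000 N, ΣAE = 24930000 N.
σ₁ = P·E₁/ΣAE = -34400·44900/24930000 = -61.97 MPa.

-62.0 MPa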